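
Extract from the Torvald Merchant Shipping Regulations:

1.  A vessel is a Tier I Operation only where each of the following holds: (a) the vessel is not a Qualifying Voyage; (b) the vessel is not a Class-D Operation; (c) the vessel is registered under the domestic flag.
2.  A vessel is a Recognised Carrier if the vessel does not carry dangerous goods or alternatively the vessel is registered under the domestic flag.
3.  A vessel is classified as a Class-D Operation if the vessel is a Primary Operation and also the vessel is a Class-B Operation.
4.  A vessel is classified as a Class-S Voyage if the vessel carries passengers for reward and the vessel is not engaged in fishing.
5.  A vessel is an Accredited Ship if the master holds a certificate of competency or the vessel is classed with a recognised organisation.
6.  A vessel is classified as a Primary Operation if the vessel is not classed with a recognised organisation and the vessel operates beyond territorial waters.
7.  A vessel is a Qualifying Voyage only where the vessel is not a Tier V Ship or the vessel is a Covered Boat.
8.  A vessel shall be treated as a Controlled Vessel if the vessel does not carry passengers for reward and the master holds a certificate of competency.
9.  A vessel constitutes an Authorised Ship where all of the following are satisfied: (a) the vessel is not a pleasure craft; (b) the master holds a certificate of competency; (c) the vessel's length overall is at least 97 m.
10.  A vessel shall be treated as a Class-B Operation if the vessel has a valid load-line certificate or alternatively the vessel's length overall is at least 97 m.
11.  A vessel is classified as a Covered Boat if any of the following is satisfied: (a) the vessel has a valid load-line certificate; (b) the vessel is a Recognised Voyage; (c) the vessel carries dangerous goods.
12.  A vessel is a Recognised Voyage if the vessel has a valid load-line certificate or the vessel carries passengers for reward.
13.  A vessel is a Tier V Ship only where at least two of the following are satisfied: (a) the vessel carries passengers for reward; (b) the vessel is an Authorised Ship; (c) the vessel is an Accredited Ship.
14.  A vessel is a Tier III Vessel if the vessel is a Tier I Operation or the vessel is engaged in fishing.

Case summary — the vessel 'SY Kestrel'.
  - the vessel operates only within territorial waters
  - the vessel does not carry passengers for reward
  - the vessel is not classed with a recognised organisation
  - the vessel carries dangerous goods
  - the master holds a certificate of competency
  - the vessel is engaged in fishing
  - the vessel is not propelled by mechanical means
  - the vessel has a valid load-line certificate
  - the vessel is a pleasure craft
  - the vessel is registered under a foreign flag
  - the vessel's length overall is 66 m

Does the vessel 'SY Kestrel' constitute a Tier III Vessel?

Yes

paragraph 9 — Authorised Ship: [the vessel is not a pleasure craft? no] AND [the master holds a certificate of competency? yes] AND [vessel's length overall: 66 m ≥ 97 m? no] → not satisfied.
paragraph 5 — Accredited Ship: [the master holds a certificate of competency? yes] OR [the vessel is classed with a recognised organisation? no] → satisfied.
paragraph 13 — Tier V Ship: the vessel carries passengers for reward? no; Authorised Ship (paragraph 9)? no; Accredited Ship (paragraph 5)? yes — 1 of 3 hold (need ≥2) → not satisfied.
paragraph 12 — Recognised Voyage: [the vessel has a valid load-line certificate? yes] OR [the vessel carries passengers for reward? no] → satisfied.
paragraph 11 — Covered Boat: [the vessel has a valid load-line certificate? yes] OR [Recognised Voyage (paragraph 12)? yes] OR [the vessel carries dangerous goods? yes] → satisfied.
paragraph 7 — Qualifying Voyage: [not a Tier V Ship (paragraph 13)? yes] OR [Covered Boat (paragraph 11)? yes] → satisfied.
paragraph 6 — Primary Operation: [the vessel is not classed with a recognised organisation? yes] AND [the vessel operates beyond territorial waters? no] → not satisfied.
paragraph 10 — Class-B Operation: [the vessel has a valid load-line certificate? yes] OR [vessel's length overall: 66 m ≥ 97 m? no] → satisfied.
paragraph 3 — Class-D Operation: [Primary Operation (paragraph 6)? no] AND [Class-B Operation (paragraph 10)? yes] → not satisfied.
paragraph 1 — Tier I Operation: [not a Qualifying Voyage (paragraph 7)? no] AND [not a Class-D Operation (paragraph 3)? yes] AND [the vessel is registered under the domestic flag? no] → not satisfied.
paragraph 14 — Tier III Vessel: [Tier I Operation (paragraph 1)? no] OR [the vessel is engaged in fishing? yes] → satisfied.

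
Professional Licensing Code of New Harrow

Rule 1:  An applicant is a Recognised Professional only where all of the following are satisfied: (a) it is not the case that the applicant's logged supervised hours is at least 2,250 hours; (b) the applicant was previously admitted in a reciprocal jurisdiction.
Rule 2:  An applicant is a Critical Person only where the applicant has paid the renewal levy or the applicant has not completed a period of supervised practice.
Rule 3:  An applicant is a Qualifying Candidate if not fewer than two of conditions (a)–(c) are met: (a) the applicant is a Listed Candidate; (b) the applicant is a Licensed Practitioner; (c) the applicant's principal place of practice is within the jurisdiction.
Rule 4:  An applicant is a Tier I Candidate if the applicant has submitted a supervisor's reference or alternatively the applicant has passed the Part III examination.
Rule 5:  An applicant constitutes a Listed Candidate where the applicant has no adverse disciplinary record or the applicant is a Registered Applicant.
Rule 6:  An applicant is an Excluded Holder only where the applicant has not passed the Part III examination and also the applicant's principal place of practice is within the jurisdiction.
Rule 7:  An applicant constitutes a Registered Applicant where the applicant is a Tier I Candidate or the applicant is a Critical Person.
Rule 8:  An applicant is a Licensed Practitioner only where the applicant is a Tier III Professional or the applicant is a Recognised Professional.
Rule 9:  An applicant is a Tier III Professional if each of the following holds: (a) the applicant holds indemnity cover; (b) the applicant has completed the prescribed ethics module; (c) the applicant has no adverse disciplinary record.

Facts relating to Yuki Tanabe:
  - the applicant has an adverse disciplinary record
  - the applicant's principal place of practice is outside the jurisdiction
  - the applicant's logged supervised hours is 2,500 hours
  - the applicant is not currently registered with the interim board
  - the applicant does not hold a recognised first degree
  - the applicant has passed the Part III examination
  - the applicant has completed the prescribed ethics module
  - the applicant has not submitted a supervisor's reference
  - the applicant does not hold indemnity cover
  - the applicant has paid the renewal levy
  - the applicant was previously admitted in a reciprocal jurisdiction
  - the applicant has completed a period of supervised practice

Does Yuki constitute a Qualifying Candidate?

Under rule 4: the applicant has submitted a supervisor's reference? no; or the applicant has passed the Part III examination? yes. So the applicant is a Tier I Candidate.
Under rule 2: the applicant has paid the renewal levy? yes; or the applicant has not completed a period of supervised practice? no. So the applicant is a Critical Person.
Under rule 7: Tier I Candidate (rule 4)? yes; or Critical Person (rule 2)? yes. So the applicant is a Registered Applicant.
Under rule 5: the applicant has no adverse disciplinary record? no; or Registered Applicant (rule 7)? yes. So the applicant is a Listed Candidate.
Under rule 9: the applicant holds indemnity cover? no; and the applicant has completed the prescribed ethics module? yes; and the applicant has no adverse disciplinary record? no. So the applicant is not a Tier III Professional.
Under rule 1: applicant's logged supervised hours: 2,500 hours ≥ 2,250 hours? yes, so negated condition no; and the applicant was previously admitted in a reciprocal jurisdiction? yes. So the applicant is not a Recognised Professional.
Under rule 8: Tier III Professional (rule 9)? no; or Recognised Professional (rule 1)? no. So the applicant is not a Licensed Practitioner.
Under rule 3: Listed Candidate (rule 5)? yes; Licensed Practitioner (rule 8)? no; the applicant's principal place of practice is within the jurisdiction? no — 1 of 3 hold (need ≥2) → not satisfied.

No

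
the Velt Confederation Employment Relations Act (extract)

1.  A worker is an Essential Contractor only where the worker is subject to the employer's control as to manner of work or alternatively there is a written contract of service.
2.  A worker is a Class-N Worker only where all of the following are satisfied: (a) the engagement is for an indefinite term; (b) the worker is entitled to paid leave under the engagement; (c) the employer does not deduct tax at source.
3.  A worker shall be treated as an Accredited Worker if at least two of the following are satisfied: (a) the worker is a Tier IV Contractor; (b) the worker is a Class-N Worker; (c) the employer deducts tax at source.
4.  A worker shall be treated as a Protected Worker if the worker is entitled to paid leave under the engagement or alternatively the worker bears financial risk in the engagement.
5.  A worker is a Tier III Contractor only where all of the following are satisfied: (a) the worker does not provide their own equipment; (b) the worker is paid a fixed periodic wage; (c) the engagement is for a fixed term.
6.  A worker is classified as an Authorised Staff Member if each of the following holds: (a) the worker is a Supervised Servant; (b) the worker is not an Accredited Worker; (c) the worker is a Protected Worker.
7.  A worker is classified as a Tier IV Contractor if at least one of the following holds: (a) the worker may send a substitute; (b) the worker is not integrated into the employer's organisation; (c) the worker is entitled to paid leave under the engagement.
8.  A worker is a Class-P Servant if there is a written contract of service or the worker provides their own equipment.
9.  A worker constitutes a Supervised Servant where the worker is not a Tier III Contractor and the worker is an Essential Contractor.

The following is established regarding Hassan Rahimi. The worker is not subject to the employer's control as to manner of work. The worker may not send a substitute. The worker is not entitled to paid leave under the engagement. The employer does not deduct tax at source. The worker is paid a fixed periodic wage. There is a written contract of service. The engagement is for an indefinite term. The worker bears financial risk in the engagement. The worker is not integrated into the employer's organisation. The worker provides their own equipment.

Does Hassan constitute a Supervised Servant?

paragraph 5 — Tier III Contractor: [the worker does not provide their own equipment? no] AND [the worker is paid a fixed periodic wage? yes] AND [the engagement is for a fixed term? no] → not satisfied.
paragraph 1 — Essential Contractor: [the worker is subject to the employer's control as to manner of work? no] OR [there is a written contract of service? yes] → satisfied.
paragraph 9 — Supervised Servant: [not a Tier III Contractor (paragraph 5)? yes] AND [Essential Contractor (paragraph 1)? yes] → satisfied.

Yes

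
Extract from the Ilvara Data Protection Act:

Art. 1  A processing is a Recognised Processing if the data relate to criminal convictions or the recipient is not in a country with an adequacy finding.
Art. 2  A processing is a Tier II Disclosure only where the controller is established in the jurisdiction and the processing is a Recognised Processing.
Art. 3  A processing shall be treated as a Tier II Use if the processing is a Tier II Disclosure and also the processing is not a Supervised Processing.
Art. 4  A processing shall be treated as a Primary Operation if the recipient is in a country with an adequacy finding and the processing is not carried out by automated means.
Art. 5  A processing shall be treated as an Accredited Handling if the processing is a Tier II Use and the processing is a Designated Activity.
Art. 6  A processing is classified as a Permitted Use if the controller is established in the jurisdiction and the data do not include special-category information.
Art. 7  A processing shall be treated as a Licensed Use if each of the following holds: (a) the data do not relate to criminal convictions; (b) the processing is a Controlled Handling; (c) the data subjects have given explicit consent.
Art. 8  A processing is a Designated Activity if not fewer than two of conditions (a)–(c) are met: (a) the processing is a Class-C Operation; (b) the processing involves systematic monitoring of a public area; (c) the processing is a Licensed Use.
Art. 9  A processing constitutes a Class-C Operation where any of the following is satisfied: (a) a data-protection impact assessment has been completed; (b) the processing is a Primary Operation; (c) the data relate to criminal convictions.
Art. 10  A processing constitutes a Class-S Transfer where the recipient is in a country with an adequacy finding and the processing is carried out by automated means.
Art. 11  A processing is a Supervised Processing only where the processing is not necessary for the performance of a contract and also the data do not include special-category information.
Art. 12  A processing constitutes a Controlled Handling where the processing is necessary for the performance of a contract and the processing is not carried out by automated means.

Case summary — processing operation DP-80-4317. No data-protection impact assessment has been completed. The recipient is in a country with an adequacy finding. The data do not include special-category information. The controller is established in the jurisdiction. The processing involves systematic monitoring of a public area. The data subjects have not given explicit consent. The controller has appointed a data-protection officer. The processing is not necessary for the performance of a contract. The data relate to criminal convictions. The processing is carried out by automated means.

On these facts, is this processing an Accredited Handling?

article 1 — Recognised Processing: [the data relate to criminal convictions? yes] OR [the recipient is not in a country with an adequacy finding? no] → satisfied.
article 2 — Tier II Disclosure: [the controller is established in the jurisdiction? yes] AND [Recognised Processing (article 1)? yes] → satisfied.
article 11 — Supervised Processing: [the processing is not necessary for the performance of a contract? yes] AND [the data do not include special-category information? yes] → satisfied.
article 3 — Tier II Use: [Tier II Disclosure (article 2)? yes] AND [not a Supervised Processing (article 11)? no] → not satisfied.
article 4 — Primary Operation: [the recipient is in a country with an adequacy finding? yes] AND [the processing is not carried out by automated means? no] → not satisfied.
article 9 — Class-C Operation: [a data-protection impact assessment has been completed? no] OR [Primary Operation (article 4)? no] OR [the data relate to criminal convictions? yes] → satisfied.
article 12 — Controlled Handling: [the processing is necessary for the performance of a contract? no] AND [the processing is not carried out by automated means? no] → not satisfied.
article 7 — Licensed Use: [the data do not relate to criminal convictions? no] AND [Controlled Handling (article 12)? no] AND [the data subjects have given explicit consent? no] → not satisfied.
article 8 — Designated Activity: Class-C Operation (article 9)? yes; the processing involves systematic monitoring of a public area? yes; Licensed Use (article 7)? no — 2 of 3 hold (need ≥2) → satisfied.
article 5 — Accredited Handling: [Tier II Use (article 3)? no] AND [Designated Activity (article 8)? yes] → not satisfied.

No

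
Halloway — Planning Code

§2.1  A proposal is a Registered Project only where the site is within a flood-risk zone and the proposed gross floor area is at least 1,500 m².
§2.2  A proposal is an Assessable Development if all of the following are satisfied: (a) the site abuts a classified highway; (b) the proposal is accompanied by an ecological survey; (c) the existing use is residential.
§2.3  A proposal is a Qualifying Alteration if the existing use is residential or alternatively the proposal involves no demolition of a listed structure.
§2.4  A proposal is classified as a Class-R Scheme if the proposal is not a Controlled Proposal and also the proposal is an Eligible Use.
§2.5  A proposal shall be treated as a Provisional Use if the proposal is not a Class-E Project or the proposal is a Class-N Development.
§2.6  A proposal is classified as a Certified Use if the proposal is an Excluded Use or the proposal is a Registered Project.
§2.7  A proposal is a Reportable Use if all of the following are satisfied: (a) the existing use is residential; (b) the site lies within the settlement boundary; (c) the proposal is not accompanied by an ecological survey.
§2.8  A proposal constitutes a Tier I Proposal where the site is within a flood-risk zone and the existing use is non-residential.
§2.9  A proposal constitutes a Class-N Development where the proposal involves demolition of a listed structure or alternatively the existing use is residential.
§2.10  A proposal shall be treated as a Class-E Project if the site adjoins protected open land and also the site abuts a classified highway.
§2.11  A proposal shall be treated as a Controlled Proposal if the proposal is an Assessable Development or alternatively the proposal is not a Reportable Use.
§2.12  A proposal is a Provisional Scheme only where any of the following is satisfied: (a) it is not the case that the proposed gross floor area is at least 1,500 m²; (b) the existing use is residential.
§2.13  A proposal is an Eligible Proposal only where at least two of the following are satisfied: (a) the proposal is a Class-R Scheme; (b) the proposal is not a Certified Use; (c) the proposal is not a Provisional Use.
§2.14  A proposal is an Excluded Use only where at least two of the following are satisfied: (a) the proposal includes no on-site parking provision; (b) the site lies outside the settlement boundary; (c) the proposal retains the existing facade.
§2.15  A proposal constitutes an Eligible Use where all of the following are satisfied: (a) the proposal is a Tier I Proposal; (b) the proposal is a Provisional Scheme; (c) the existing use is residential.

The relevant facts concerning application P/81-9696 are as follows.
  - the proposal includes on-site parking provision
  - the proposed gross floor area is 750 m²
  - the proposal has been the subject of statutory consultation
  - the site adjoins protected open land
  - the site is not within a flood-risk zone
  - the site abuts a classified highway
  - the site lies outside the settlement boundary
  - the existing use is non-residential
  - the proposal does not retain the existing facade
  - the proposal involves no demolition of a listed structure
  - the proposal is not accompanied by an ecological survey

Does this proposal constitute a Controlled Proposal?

Yes

§2.2 — Assessable Development: [the site abuts a classified highway? yes] AND [the proposal is accompanied by an ecological survey? no] AND [the existing use is residential? no] → not satisfied.
§2.7 — Reportable Use: [the existing use is residential? no] AND [the site lies within the settlement boundary? no] AND [the proposal is not accompanied by an ecological survey? yes] → not satisfied.
§2.11 — Controlled Proposal: [Assessable Development (§2.2)? no] OR [not a Reportable Use (§2.7)? yes] → satisfied.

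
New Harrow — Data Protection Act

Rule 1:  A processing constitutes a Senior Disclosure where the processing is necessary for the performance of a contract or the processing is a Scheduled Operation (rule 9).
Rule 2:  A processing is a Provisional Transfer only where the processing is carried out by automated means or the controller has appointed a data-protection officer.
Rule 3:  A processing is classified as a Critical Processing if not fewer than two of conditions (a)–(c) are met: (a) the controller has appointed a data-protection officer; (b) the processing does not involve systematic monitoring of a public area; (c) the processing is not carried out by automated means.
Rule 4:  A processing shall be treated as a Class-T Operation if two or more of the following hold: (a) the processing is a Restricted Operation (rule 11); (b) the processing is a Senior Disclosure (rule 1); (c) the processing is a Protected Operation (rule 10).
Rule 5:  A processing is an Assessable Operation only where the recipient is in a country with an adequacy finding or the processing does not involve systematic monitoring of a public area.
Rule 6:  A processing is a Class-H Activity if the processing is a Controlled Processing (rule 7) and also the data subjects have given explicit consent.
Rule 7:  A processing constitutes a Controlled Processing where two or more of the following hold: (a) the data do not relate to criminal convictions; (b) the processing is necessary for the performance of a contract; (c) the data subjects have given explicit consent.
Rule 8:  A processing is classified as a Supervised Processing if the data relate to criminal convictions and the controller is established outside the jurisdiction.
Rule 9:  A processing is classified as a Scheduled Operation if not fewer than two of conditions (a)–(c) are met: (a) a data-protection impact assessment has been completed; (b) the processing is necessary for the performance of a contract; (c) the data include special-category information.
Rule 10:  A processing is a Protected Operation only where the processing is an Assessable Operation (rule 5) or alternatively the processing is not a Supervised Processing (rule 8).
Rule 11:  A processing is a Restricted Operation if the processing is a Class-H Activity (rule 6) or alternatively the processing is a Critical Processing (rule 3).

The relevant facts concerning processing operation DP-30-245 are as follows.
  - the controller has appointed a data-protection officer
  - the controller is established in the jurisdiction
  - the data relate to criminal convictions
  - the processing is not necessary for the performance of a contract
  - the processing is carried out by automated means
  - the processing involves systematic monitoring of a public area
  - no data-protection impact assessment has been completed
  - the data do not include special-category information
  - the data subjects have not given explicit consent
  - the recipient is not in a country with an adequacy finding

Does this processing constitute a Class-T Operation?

Under rule 7: the data do not relate to criminal convictions? no; the processing is necessary for the performance of a contract? no; the data subjects have given explicit consent? no — 0 of 3 hold (need ≥2) → not satisfied.
Under rule 6: Controlled Processing (rule 7)? no; and the data subjects have given explicit consent? no. So the processing is not a Class-H Activity.
Under rule 3: the controller has appointed a data-protection officer? yes; the processing does not involve systematic monitoring of a public area? no; the processing is not carried out by automated means? no — 1 of 3 hold (need ≥2) → not satisfied.
Under rule 11: Class-H Activity (rule 6)? no; or Critical Processing (rule 3)? no. So the processing is not a Restricted Operation.
Under rule 9: a data-protection impact assessment has been completed? no; the processing is necessary for the performance of a contract? no; the data include special-category information? no — 0 of 3 hold (need ≥2) → not satisfied.
Under rule 1: the processing is necessary for the performance of a contract? no; or Scheduled Operation (rule 9)? no. So the processing is not a Senior Disclosure.
Under rule 5: the recipient is in a country with an adequacy finding? no; or the processing does not involve systematic monitoring of a public area? no. So the processing is not an Assessable Operation.
Under rule 8: the data relate to criminal convictions? yes; and the controller is established outside the jurisdiction? no. So the processing is not a Supervised Processing.
Under rule 10: Assessable Operation (rule 5)? no; or not a Supervised Processing (rule 8)? yes. So the processing is a Protected Operation.
Under rule 4: Restricted Operation (rule 11)? no; Senior Disclosure (rule 1)? no; Protected Operation (rule 10)? yes — 1 of 3 hold (need ≥2) → not satisfied.

No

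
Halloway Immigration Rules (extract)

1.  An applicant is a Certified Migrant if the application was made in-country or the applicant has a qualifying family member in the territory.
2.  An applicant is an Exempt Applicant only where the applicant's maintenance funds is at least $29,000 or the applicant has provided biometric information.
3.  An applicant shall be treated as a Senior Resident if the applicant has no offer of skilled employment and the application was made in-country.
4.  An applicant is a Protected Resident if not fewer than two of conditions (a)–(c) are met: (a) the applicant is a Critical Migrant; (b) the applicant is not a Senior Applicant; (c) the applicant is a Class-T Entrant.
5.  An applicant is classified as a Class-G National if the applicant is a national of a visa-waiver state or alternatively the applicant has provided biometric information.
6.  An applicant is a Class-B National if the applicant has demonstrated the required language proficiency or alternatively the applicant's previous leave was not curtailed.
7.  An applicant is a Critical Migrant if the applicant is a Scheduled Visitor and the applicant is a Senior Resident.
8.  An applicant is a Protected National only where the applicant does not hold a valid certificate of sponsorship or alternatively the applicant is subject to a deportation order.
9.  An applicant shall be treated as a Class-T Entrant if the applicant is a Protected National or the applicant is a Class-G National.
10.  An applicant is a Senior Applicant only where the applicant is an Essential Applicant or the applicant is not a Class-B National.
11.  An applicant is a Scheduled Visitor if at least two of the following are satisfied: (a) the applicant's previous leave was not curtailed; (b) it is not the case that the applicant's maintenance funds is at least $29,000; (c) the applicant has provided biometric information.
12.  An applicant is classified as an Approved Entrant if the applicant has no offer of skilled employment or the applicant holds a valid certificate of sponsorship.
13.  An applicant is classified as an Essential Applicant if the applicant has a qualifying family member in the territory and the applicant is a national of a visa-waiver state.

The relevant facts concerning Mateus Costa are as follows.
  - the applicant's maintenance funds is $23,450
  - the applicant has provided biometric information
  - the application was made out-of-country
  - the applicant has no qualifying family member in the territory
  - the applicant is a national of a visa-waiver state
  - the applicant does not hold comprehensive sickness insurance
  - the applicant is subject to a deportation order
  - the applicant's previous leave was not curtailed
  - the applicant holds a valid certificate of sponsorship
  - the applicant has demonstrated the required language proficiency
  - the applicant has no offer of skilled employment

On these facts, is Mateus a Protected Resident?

Under paragraph 11: the applicant's previous leave was not curtailed? yes; applicant's maintenance funds: $23,450 ≥ $29,000? no, so negated condition yes; the applicant has provided biometric information? yes — 3 of 3 hold (need ≥2) → satisfied.
Under paragraph 3: the applicant has no offer of skilled employment? yes; and the application was made in-country? no. So the applicant is not a Senior Resident.
Under paragraph 7: Scheduled Visitor (paragraph 11)? yes; and Senior Resident (paragraph 3)? no. So the applicant is not a Critical Migrant.
Under paragraph 13: the applicant has a qualifying family member in the territory? no; and the applicant is a national of a visa-waiver state? yes. So the applicant is not an Essential Applicant.
Under paragraph 6: the applicant has demonstrated the required language proficiency? yes; or the applicant's previous leave was not curtailed? yes. So the applicant is a Class-B National.
Under paragraph 10: Essential Applicant (paragraph 13)? no; or not a Class-B National (paragraph 6)? no. So the applicant is not a Senior Applicant.
Under paragraph 8: the applicant does not hold a valid certificate of sponsorship? no; or the applicant is subject to a deportation order? yes. So the applicant is a Protected National.
Under paragraph 5: the applicant is a national of a visa-waiver state? yes; or the applicant has provided biometric information? yes. So the applicant is a Class-G National.
Under paragraph 9: Protected National (paragraph 8)? yes; or Class-G National (paragraph 5)? yes. So the applicant is a Class-T Entrant.
Under paragraph 4: Critical Migrant (paragraph 7)? no; not a Senior Applicant (paragraph 10)? yes; Class-T Entrant (paragraph 9)? yes — 2 of 3 hold (need ≥2) → satisfied.

Yes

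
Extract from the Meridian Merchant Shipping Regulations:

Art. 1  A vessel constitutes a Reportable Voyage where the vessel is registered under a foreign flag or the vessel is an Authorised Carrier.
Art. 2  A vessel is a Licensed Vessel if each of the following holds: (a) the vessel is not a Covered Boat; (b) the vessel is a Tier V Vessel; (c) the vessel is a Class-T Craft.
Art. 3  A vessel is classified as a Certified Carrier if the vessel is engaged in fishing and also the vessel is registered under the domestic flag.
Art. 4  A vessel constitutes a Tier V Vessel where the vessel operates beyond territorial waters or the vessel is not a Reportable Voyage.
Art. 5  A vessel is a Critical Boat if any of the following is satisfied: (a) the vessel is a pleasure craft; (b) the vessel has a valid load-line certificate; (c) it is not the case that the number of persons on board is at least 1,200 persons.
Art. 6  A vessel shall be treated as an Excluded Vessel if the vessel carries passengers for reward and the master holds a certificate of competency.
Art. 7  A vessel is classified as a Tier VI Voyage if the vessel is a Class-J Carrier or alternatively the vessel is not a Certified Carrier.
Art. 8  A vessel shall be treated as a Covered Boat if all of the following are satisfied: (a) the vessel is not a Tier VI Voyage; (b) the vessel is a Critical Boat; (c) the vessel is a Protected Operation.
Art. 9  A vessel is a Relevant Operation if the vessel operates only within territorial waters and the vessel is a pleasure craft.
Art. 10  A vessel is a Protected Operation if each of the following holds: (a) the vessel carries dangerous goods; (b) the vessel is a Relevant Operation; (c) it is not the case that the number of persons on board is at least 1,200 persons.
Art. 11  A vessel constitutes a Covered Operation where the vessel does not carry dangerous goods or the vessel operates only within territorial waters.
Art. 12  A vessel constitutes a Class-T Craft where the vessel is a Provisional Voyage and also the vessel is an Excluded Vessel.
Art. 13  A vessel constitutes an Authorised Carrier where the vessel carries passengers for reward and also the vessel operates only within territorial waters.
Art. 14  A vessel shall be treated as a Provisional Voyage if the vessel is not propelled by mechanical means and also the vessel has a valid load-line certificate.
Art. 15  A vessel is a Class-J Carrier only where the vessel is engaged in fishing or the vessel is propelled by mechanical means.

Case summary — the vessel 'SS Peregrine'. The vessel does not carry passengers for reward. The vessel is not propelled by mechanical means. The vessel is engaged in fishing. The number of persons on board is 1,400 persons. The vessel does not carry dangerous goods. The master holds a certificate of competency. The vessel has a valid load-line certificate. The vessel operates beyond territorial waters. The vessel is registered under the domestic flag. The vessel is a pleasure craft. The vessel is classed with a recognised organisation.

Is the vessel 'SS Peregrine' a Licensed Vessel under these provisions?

No

article 15 — Class-J Carrier: [the vessel is engaged in fishing? yes] OR [the vessel is propelled by mechanical means? no] → satisfied.
article 3 — Certified Carrier: [the vessel is engaged in fishing? yes] AND [the vessel is registered under the domestic flag? yes] → satisfied.
article 7 — Tier VI Voyage: [Class-J Carrier (article 15)? yes] OR [not a Certified Carrier (article 3)? no] → satisfied.
article 5 — Critical Boat: [the vessel is a pleasure craft? yes] OR [the vessel has a valid load-line certificate? yes] OR [number of persons on board: 1,400 persons ≥ 1,200 persons? yes, so negated condition no] → satisfied.
article 9 — Relevant Operation: [the vessel operates only within territorial waters? no] AND [the vessel is a pleasure craft? yes] → not satisfied.
article 10 — Protected Operation: [the vessel carries dangerous goods? no] AND [Relevant Operation (article 9)? no] AND [number of persons on board: 1,400 persons ≥ 1,200 persons? yes, so negated condition no] → not satisfied.
article 8 — Covered Boat: [not a Tier VI Voyage (article 7)? no] AND [Critical Boat (article 5)? yes] AND [Protected Operation (article 10)? no] → not satisfied.
article 13 — Authorised Carrier: [the vessel carries passengers for reward? no] AND [the vessel operates only within territorial waters? no] → not satisfied.
article 1 — Reportable Voyage: [the vessel is registered under a foreign flag? no] OR [Authorised Carrier (article 13)? no] → not satisfied.
article 4 — Tier V Vessel: [the vessel operates beyond territorial waters? yes] OR [not a Reportable Voyage (article 1)? yes] → satisfied.
article 14 — Provisional Voyage: [the vessel is not propelled by mechanical means? yes] AND [the vessel has a valid load-line certificate? yes] → satisfied.
article 6 — Excluded Vessel: [the vessel carries passengers for reward? no] AND [the master holds a certificate of competency? yes] → not satisfied.
article 12 — Class-T Craft: [Provisional Voyage (article 14)? yes] AND [Excluded Vessel (article 6)? no] → not satisfied.
article 2 — Licensed Vessel: [not a Covered Boat (article 8)? yes] AND [Tier V Vessel (article 4)? yes] AND [Class-T Craft (article 12)? no] → not satisfied.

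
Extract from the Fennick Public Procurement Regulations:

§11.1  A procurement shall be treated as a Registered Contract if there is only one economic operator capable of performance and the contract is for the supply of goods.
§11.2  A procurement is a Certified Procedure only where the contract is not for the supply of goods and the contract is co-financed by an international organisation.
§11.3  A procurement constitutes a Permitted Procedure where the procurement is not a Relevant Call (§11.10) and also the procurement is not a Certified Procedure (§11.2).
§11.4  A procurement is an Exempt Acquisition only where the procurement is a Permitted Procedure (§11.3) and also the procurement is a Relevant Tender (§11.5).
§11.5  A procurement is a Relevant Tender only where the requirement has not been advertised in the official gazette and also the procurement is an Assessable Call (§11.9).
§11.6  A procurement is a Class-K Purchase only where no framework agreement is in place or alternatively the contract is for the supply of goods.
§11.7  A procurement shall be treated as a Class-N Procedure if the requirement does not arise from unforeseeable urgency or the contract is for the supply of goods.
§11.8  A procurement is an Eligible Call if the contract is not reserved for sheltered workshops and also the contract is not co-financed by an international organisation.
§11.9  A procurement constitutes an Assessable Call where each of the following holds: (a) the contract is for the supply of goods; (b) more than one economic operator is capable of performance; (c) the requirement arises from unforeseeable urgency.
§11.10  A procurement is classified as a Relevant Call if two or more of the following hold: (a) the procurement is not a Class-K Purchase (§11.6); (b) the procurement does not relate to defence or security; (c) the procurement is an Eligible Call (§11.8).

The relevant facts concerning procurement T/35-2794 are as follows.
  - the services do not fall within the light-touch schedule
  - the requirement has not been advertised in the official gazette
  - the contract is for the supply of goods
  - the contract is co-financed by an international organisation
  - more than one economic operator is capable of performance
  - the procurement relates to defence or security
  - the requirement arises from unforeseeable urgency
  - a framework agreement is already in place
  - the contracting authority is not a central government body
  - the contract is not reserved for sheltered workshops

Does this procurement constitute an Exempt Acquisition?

§11.6 — Class-K Purchase: [no framework agreement is in place? no] OR [the contract is for the supply of goods? yes] → satisfied.
§11.8 — Eligible Call: [the contract is not reserved for sheltered workshops? yes] AND [the contract is not co-financed by an international organisation? no] → not satisfied.
§11.10 — Relevant Call: not a Class-K Purchase (§11.6)? no; the procurement does not relate to defence or security? no; Eligible Call (§11.8)? no — 0 of 3 hold (need ≥2) → not satisfied.
§11.2 — Certified Procedure: [the contract is not for the supply of goods? no] AND [the contract is co-financed by an international organisation? yes] → not satisfied.
§11.3 — Permitted Procedure: [not a Relevant Call (§11.10)? yes] AND [not a Certified Procedure (§11.2)? yes] → satisfied.
§11.9 — Assessable Call: [the contract is for the supply of goods? yes] AND [more than one economic operator is capable of performance? yes] AND [the requirement arises from unforeseeable urgency? yes] → satisfied.
§11.5 — Relevant Tender: [the requirement has not been advertised in the official gazette? yes] AND [Assessable Call (§11.9)? yes] → satisfied.
§11.4 — Exempt Acquisition: [Permitted Procedure (§11.3)? yes] AND [Relevant Tender (§11.5)? yes] → satisfied.

Yes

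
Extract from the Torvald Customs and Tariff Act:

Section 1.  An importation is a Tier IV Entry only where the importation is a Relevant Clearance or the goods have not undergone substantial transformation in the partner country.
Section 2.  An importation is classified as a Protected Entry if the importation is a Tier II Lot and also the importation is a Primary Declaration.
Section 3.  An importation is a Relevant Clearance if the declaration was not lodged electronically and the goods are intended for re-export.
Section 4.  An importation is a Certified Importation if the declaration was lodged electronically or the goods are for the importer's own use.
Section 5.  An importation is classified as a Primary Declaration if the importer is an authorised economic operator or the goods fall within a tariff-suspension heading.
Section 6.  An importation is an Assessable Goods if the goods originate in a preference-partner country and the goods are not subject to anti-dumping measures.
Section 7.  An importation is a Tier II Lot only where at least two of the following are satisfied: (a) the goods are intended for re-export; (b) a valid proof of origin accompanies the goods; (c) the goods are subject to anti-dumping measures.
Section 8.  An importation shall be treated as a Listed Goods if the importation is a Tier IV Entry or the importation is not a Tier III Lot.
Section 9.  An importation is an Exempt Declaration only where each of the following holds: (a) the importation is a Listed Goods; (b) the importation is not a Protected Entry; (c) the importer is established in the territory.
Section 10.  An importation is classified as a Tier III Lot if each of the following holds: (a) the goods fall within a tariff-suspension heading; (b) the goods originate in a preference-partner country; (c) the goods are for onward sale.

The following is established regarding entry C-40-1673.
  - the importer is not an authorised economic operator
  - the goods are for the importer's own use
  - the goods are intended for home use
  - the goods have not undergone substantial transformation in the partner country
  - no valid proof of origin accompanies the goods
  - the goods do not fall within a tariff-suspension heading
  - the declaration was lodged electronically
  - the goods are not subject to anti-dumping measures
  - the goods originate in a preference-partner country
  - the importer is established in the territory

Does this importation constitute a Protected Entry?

No

section 7 — Tier II Lot: the goods are intended for re-export? no; a valid proof of origin accompanies the goods? no; the goods are subject to anti-dumping measures? no — 0 of 3 hold (need ≥2) → not satisfied.
section 5 — Primary Declaration: [the importer is an authorised economic operator? no] OR [the goods fall within a tariff-suspension heading? no] → not satisfied.
section 2 — Protected Entry: [Tier II Lot (section 7)? no] AND [Primary Declaration (section 5)? no] → not satisfied.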